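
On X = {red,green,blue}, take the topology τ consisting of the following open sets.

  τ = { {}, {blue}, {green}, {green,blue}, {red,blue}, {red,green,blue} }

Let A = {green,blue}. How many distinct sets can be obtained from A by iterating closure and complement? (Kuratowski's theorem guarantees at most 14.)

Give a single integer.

closure: X∖int(X∖A) = X∖{} = {red,green,blue}
Let k=closure and c=complement:
  1. A     = {green,blue}
  2. kA    = {red,green,blue}
  3. cA    = {red}
  4. ckA   = {}
— saturated at 4

4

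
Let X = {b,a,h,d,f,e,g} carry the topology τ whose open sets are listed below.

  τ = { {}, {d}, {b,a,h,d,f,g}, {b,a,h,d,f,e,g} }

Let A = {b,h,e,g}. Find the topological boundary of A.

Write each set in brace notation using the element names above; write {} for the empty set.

{b,a,h,f,e,g}

interior: largest open inside A is {} (from {})
cl via duality: int({a,d,f}) = {d}, so X∖{d} = {b,a,h,f,e,g}
cl∖int = {b,a,h,f,e,g}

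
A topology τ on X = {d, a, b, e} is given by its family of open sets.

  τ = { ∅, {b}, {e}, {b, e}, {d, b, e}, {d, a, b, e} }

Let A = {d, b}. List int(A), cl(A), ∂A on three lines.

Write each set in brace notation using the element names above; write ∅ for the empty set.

int(A) = {b}
cl(A)  = {d, a, b}
∂A     = {d, a}

interior: largest open inside A is {b} (from ∅, {b})
cl via duality: int({a, e}) = {e}, so X∖{e} = {d, a, b}
cl∖int = {d, a}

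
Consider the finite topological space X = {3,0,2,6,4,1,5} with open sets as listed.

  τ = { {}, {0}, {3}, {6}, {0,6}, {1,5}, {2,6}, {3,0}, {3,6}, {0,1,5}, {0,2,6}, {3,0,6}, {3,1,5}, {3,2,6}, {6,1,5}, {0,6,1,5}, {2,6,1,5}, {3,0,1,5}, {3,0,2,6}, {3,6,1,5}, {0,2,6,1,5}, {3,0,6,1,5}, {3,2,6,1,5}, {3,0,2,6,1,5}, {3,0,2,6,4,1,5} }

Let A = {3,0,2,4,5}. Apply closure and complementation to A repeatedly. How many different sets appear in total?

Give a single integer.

X∖A={6,1}, int(X∖A)={6}, hence cl(A)={3,0,2,4,1,5}
Orbit (k=closure, c=complement):
  1. A     = {3,0,2,4,5}
  2. kA    = {3,0,2,4,1,5}
  3. cA    = {6,1}
  4. ckA   = {6}
  5. kcA   = {2,6,4,1,5}
  6. kckA  = {2,6,4}
  7. ckcA  = {3,0}
  8. ckckA = {3,0,1,5}
  9. kckcA = {3,0,4}
  10. kckckA = {3,0,4,1,5}
  11. ckckcA = {2,6,1,5}
  12. ckckckA = {2,6}
(closed under both — stop)

12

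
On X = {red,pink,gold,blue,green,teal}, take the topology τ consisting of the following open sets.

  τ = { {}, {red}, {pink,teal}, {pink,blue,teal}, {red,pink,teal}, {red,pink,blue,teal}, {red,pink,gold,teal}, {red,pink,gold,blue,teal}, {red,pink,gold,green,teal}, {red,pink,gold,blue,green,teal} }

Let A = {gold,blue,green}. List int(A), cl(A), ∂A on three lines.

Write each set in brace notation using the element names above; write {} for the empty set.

opens ⊆ A: {}; union → int = {}
complement {red,pink,teal}; its interior {red,pink,teal}; cl(A) = X∖{red,pink,teal} = {gold,blue,green}
boundary = {gold,blue,green} ∖ {} = {gold,blue,green}

int(A) = {}
cl(A)  = {gold,blue,green}
∂A     = {gold,blue,green}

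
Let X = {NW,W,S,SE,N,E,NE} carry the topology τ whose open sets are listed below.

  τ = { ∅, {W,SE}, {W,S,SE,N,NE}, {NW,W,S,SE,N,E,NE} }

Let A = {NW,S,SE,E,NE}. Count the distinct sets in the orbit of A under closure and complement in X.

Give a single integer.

4

closure: X∖int(X∖A) = X∖∅ = {NW,W,S,SE,N,E,NE}
Let k=closure and c=complement:
  1. A     = {NW,S,SE,E,NE}
  2. kA    = {NW,W,S,SE,N,E,NE}
  3. cA    = {W,N}
  4. ckA   = ∅
— saturated at 4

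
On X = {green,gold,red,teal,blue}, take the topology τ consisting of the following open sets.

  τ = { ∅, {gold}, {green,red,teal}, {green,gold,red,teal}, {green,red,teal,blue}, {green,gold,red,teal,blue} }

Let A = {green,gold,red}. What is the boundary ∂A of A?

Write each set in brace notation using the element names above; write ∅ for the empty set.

{green,red,teal,blue}

open subsets of A: ∅, {gold}; so int(A) = {gold}
closure: X∖int(X∖A) = X∖∅ = {green,gold,red,teal,blue}
∂A = {green,gold,red,teal,blue} minus {gold} = {green,red,teal,blue}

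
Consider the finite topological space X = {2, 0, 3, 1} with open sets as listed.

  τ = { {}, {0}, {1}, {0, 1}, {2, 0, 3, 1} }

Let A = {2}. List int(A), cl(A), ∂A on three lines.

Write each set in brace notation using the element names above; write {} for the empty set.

open subsets of A: {}; so int(A) = {}
closure: X∖int(X∖A) = X∖{0, 1} = {2, 3}
∂A = {2, 3} minus {} = {2, 3}

int(A) = {}
cl(A)  = {2, 3}
∂A     = {2, 3}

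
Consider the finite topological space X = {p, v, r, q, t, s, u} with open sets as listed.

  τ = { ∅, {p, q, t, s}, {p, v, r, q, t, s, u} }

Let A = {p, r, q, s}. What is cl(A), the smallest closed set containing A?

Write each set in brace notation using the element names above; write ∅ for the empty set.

{p, v, r, q, t, s, u}

closure: X∖int(X∖A) = X∖∅ = {p, v, r, q, t, s, u}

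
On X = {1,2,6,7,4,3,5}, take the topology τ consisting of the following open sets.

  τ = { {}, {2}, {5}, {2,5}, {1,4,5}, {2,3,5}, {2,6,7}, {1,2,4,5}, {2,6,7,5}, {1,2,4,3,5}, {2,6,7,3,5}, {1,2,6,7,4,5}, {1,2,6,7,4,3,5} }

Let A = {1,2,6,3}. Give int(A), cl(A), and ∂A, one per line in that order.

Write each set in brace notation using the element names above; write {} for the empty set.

open subsets of A: {}, {2}; so int(A) = {2}
closure: X∖int(X∖A) = X∖{5} = {1,2,6,7,4,3}
∂A = {1,2,6,7,4,3} minus {2} = {1,6,7,4,3}

int(A) = {2}
cl(A)  = {1,2,6,7,4,3}
∂A     = {1,6,7,4,3}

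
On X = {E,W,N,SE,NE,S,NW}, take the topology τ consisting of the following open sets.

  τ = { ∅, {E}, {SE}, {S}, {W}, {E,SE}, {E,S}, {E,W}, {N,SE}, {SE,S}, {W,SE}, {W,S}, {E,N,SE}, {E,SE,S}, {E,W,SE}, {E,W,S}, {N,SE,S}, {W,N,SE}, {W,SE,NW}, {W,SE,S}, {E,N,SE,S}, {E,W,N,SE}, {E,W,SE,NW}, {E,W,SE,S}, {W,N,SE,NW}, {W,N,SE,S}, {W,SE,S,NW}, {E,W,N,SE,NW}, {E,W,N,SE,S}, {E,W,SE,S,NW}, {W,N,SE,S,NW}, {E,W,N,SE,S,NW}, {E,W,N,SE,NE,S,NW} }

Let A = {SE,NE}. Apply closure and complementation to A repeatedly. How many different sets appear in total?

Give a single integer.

8

cl via duality: int({E,W,N,S,NW}) = {E,W,S}, so X∖{E,W,S} = {N,SE,NE,NW}
Write k for closure, c for complement:
  1. A     = {SE,NE}
  2. kA    = {N,SE,NE,NW}
  3. cA    = {E,W,N,S,NW}
  4. ckA   = {E,W,S}
  5. kcA   = {E,W,N,NE,S,NW}
  6. kckA  = {E,W,NE,S,NW}
  7. ckcA  = {SE}
  8. ckckA = {N,SE}
applying k or c yields no new set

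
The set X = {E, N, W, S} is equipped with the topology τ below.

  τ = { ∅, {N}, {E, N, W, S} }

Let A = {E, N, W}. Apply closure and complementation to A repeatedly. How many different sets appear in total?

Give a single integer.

6

X∖A={S}, int(X∖A)=∅, hence cl(A)={E, N, W, S}
Orbit (k=closure, c=complement):
  1. A     = {E, N, W}
  2. kA    = {E, N, W, S}
  3. cA    = {S}
  4. ckA   = ∅
  5. kcA   = {E, W, S}
  6. ckcA  = {N}
(closed under both — stop)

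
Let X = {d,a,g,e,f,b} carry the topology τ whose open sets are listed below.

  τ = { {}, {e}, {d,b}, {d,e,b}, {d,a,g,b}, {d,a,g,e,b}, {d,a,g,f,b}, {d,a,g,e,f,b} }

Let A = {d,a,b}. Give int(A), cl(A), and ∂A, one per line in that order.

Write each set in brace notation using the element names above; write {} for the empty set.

interior: largest open inside A is {d,b} (from {}, {d,b})
cl via duality: int({g,e,f}) = {e}, so X∖{e} = {d,a,g,f,b}
cl∖int = {a,g,f}

int(A) = {d,b}
cl(A)  = {d,a,g,f,b}
∂A     = {a,g,f}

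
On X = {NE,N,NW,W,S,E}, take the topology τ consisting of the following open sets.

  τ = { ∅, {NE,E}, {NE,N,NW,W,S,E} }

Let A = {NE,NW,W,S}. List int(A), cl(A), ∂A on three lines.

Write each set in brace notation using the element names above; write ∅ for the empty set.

int(A) = ∅
cl(A)  = {NE,N,NW,W,S,E}
∂A     = {NE,N,NW,W,S,E}

interior: largest open inside A is ∅ (from ∅)
cl via duality: int({N,E}) = ∅, so X∖∅ = {NE,N,NW,W,S,E}
cl∖int = {NE,N,NW,W,S,E}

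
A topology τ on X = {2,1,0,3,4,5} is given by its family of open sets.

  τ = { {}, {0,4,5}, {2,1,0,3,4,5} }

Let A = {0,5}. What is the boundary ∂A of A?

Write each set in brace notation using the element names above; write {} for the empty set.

{2,1,0,3,4,5}

interior: largest open inside A is {} (from {})
cl via duality: int({2,1,3,4}) = {}, so X∖{} = {2,1,0,3,4,5}
cl∖int = {2,1,0,3,4,5}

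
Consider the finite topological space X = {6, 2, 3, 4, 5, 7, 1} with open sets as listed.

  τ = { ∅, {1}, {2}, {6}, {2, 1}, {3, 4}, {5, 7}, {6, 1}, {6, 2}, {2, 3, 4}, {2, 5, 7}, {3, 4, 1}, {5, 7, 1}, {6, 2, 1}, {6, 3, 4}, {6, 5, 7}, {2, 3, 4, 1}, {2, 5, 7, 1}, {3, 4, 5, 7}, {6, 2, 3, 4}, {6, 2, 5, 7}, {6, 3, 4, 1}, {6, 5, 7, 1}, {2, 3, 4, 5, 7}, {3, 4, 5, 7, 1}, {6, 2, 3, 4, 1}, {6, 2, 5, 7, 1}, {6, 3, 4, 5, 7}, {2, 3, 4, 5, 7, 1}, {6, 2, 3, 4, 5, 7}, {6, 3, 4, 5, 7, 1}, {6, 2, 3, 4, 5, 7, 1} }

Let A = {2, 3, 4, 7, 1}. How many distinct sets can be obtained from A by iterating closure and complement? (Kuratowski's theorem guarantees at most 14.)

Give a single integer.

6

X∖A={6, 5}, int(X∖A)={6}, hence cl(A)={2, 3, 4, 5, 7, 1}
Orbit (k=closure, c=complement):
  1. A     = {2, 3, 4, 7, 1}
  2. kA    = {2, 3, 4, 5, 7, 1}
  3. cA    = {6, 5}
  4. ckA   = {6}
  5. kcA   = {6, 5, 7}
  6. ckcA  = {2, 3, 4, 1}
(closed under both — stop)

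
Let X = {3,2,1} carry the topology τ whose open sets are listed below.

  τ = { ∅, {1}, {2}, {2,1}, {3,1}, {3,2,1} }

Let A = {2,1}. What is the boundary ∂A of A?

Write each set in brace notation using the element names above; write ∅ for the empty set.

interior: largest open inside A is {2,1} (from ∅, {2}, {1}, {2,1})
cl via duality: int({3}) = ∅, so X∖∅ = {3,2,1}
cl∖int = {3}

{3}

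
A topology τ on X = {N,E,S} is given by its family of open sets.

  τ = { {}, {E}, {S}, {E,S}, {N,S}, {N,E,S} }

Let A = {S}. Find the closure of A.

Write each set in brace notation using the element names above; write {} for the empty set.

{N,S}

cl via duality: int({N,E}) = {E}, so X∖{E} = {N,S}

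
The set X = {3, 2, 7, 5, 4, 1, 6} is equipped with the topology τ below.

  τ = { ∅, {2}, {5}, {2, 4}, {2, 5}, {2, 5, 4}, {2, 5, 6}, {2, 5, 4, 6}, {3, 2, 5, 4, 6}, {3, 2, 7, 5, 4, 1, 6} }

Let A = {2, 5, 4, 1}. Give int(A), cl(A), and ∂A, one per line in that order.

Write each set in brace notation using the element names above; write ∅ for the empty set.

opens ⊆ A: ∅, {2}, {5}, {2, 4}, {2, 5}, {2, 5, 4}; union → int = {2, 5, 4}
complement {3, 7, 6}; its interior ∅; cl(A) = X∖∅ = {3, 2, 7, 5, 4, 1, 6}
boundary = {3, 2, 7, 5, 4, 1, 6} ∖ {2, 5, 4} = {3, 7, 1, 6}

int(A) = {2, 5, 4}
cl(A)  = {3, 2, 7, 5, 4, 1, 6}
∂A     = {3, 7, 1, 6}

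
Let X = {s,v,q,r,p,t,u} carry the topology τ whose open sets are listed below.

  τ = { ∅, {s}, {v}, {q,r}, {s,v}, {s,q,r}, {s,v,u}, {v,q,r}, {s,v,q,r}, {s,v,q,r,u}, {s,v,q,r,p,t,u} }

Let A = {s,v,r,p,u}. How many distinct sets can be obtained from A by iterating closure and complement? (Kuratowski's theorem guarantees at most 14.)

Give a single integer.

8

complement {q,t}; its interior ∅; cl(A) = X∖∅ = {s,v,q,r,p,t,u}
With k = closure, c = complement:
  1. A     = {s,v,r,p,u}
  2. kA    = {s,v,q,r,p,t,u}
  3. cA    = {q,t}
  4. ckA   = ∅
  5. kcA   = {q,r,p,t}
  6. ckcA  = {s,v,u}
  7. kckcA = {s,v,p,t,u}
  8. ckckcA = {q,r}
k, c of each give nothing new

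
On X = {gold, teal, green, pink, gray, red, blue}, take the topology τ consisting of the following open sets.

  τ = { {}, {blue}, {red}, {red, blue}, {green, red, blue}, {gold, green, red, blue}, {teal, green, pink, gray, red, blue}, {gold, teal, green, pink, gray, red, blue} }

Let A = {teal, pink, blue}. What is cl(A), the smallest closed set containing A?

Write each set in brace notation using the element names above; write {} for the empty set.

closure: X∖int(X∖A) = X∖{red} = {gold, teal, green, pink, gray, blue}

{gold, teal, green, pink, gray, blue}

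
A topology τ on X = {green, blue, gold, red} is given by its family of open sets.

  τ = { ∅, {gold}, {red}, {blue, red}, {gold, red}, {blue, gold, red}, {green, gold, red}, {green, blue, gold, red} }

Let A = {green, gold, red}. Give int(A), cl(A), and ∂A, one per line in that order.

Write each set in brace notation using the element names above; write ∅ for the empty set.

int(A) = {green, gold, red}
cl(A)  = {green, blue, gold, red}
∂A     = {blue}

opens ⊆ A: ∅, {red}, {gold}, {gold, red}, {green, gold, red}; union → int = {green, gold, red}
complement {blue}; its interior ∅; cl(A) = X∖∅ = {green, blue, gold, red}
boundary = {green, blue, gold, red} ∖ {green, gold, red} = {blue}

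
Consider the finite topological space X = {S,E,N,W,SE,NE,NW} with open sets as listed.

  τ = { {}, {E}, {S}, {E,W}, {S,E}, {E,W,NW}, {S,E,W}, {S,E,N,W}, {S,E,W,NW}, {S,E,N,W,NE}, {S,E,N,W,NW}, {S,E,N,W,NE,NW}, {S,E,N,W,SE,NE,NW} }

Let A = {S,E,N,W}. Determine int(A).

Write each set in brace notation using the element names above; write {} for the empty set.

{S,E,N,W}

U open, U⊆A: {}, {S}, {E}, {S,E}, {E,W}, {S,E,W}, {S,E,N,W}. int(A) = ⋃ = {S,E,N,W}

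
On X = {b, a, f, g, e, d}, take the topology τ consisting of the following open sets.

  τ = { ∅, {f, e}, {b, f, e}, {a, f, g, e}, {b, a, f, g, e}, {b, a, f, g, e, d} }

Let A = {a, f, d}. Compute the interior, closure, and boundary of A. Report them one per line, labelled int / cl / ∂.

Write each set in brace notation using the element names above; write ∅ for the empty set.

interior: largest open inside A is ∅ (from ∅)
cl via duality: int({b, g, e}) = ∅, so X∖∅ = {b, a, f, g, e, d}
cl∖int = {b, a, f, g, e, d}

int(A) = ∅
cl(A)  = {b, a, f, g, e, d}
∂A     = {b, a, f, g, e, d}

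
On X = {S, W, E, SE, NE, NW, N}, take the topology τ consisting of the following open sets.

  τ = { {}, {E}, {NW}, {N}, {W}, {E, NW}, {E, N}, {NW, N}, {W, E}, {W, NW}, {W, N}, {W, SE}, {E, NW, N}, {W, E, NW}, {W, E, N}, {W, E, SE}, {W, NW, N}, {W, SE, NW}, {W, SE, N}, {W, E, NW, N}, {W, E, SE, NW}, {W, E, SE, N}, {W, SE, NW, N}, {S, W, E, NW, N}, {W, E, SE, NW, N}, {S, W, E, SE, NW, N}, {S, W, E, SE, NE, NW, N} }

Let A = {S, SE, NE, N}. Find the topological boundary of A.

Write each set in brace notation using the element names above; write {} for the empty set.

{S, SE, NE}

opens ⊆ A: {}, {N}; union → int = {N}
complement {W, E, NW}; its interior {W, E, NW}; cl(A) = X∖{W, E, NW} = {S, SE, NE, N}
boundary = {S, SE, NE, N} ∖ {N} = {S, SE, NE}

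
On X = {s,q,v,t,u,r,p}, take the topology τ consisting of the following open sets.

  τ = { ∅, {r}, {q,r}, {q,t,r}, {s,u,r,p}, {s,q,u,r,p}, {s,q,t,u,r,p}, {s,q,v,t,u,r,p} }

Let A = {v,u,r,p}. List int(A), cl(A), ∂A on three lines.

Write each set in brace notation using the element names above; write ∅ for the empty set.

open subsets of A: ∅, {r}; so int(A) = {r}
closure: X∖int(X∖A) = X∖∅ = {s,q,v,t,u,r,p}
∂A = {s,q,v,t,u,r,p} minus {r} = {s,q,v,t,u,p}

int(A) = {r}
cl(A)  = {s,q,v,t,u,r,p}
∂A     = {s,q,v,t,u,p}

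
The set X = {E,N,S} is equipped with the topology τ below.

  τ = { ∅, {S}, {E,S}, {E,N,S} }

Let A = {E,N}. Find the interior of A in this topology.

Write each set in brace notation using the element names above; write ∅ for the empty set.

∅

U open, U⊆A: ∅. int(A) = ⋃ = ∅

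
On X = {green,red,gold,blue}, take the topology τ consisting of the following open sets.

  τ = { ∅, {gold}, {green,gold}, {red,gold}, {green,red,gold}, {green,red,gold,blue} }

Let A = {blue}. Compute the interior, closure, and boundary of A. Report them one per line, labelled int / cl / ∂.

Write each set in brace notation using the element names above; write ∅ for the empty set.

open subsets of A: ∅; so int(A) = ∅
closure: X∖int(X∖A) = X∖{green,red,gold} = {blue}
∂A = {blue} minus ∅ = {blue}

int(A) = ∅
cl(A)  = {blue}
∂A     = {blue}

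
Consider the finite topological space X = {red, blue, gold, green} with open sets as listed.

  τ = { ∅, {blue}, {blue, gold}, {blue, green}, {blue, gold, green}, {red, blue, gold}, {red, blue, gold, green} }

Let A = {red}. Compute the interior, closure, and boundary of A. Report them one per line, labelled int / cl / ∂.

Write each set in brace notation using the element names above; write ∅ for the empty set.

U open, U⊆A: ∅. int(A) = ⋃ = ∅
X∖A={blue, gold, green}, int(X∖A)={blue, gold, green}, hence cl(A)={red}
∂A: remove int from cl → {red}

int(A) = ∅
cl(A)  = {red}
∂A     = {red}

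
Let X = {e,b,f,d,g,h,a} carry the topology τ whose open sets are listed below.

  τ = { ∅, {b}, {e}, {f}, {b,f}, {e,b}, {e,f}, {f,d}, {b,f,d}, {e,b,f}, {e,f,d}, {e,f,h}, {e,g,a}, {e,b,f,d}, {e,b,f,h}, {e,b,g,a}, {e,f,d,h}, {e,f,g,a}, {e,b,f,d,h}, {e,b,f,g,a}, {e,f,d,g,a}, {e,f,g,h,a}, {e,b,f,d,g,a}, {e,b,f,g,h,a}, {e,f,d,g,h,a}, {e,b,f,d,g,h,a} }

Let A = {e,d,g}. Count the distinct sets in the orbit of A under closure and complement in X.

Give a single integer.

10

X∖A={b,f,h,a}, int(X∖A)={b,f}, hence cl(A)={e,d,g,h,a}
Orbit (k=closure, c=complement):
  1. A     = {e,d,g}
  2. kA    = {e,d,g,h,a}
  3. cA    = {b,f,h,a}
  4. ckA   = {b,f}
  5. kcA   = {b,f,d,g,h,a}
  6. kckA  = {b,f,d,h}
  7. ckcA  = {e}
  8. ckckA = {e,g,a}
  9. kckcA = {e,g,h,a}
  10. ckckcA = {b,f,d}
(closed under both — stop)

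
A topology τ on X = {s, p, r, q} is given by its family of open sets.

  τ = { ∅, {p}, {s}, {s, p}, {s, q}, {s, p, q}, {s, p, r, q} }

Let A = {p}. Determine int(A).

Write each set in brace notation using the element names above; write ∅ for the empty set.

opens ⊆ A: ∅, {p}; union → int = {p}

{p}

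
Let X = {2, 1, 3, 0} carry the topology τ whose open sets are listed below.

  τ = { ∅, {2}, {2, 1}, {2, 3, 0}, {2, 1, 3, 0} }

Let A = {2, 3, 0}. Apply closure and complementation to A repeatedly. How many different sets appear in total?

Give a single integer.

4

cl via duality: int({1}) = ∅, so X∖∅ = {2, 1, 3, 0}
Write k for closure, c for complement:
  1. A     = {2, 3, 0}
  2. kA    = {2, 1, 3, 0}
  3. cA    = {1}
  4. ckA   = ∅
applying k or c yields no new set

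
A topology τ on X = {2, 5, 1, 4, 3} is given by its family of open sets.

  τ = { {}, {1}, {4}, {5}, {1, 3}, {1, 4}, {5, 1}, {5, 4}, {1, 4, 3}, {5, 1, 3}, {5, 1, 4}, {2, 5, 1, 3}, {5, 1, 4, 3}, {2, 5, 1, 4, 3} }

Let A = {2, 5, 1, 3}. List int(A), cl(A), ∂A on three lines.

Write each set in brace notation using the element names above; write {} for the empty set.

opens ⊆ A: {}, {5}, {1}, {5, 1}, {1, 3}, {5, 1, 3}, {2, 5, 1, 3}; union → int = {2, 5, 1, 3}
complement {4}; its interior {4}; cl(A) = X∖{4} = {2, 5, 1, 3}
boundary = {2, 5, 1, 3} ∖ {2, 5, 1, 3} = {}

int(A) = {2, 5, 1, 3}
cl(A)  = {2, 5, 1, 3}
∂A     = {}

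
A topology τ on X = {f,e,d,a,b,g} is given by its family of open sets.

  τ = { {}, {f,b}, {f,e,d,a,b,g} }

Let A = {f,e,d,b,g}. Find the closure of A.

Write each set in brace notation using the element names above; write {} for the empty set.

{f,e,d,a,b,g}

X∖A={a}, int(X∖A)={}, hence cl(A)={f,e,d,a,b,g}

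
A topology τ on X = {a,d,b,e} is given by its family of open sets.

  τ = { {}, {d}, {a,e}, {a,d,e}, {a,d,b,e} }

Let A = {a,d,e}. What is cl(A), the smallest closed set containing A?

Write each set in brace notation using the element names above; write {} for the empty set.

X∖A={b}, int(X∖A)={}, hence cl(A)={a,d,b,e}

{a,d,b,e}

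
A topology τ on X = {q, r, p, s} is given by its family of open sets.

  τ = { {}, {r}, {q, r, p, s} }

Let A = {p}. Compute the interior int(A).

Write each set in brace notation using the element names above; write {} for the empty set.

{}

open subsets of A: {}; so int(A) = {}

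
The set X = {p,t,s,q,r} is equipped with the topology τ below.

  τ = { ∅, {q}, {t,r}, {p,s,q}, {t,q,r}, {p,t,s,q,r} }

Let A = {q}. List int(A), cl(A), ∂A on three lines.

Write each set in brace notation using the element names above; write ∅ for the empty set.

int(A) = {q}
cl(A)  = {p,s,q}
∂A     = {p,s}

opens ⊆ A: ∅, {q}; union → int = {q}
complement {p,t,s,r}; its interior {t,r}; cl(A) = X∖{t,r} = {p,s,q}
boundary = {p,s,q} ∖ {q} = {p,s}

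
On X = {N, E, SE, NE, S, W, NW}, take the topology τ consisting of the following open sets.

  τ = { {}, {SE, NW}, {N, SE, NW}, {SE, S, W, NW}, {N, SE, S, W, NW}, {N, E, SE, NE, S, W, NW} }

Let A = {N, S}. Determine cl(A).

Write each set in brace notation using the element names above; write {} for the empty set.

closure: X∖int(X∖A) = X∖{SE, NW} = {N, E, NE, S, W}

{N, E, NE, S, W}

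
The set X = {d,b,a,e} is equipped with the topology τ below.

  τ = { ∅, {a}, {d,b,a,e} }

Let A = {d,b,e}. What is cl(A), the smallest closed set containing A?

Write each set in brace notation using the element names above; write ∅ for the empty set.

X∖A={a}, int(X∖A)={a}, hence cl(A)={d,b,e}

{d,b,e}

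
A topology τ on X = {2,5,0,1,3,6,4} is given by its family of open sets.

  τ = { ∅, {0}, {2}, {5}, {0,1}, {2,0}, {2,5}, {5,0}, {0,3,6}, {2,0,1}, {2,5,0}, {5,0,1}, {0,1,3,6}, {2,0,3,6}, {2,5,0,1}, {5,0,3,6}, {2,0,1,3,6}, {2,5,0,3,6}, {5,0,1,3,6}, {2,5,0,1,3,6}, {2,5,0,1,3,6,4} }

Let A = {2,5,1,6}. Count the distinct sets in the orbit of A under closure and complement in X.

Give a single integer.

complement {0,3,4}; its interior {0}; cl(A) = X∖{0} = {2,5,1,3,6,4}
With k = closure, c = complement:
  1. A     = {2,5,1,6}
  2. kA    = {2,5,1,3,6,4}
  3. cA    = {0,3,4}
  4. ckA   = {0}
  5. kcA   = {0,1,3,6,4}
  6. ckcA  = {2,5}
  7. kckcA = {2,5,4}
  8. ckckcA = {0,1,3,6}
k, c of each give nothing new

8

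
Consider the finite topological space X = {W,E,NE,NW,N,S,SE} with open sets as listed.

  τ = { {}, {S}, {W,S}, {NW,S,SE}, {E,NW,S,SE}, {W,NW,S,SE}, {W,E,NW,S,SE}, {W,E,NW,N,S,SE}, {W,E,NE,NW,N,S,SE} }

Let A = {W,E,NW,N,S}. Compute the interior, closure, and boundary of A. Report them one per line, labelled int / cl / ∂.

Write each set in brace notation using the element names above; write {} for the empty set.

int(A) = {W,S}
cl(A)  = {W,E,NE,NW,N,S,SE}
∂A     = {E,NE,NW,N,SE}

U open, U⊆A: {}, {S}, {W,S}. int(A) = ⋃ = {W,S}
X∖A={NE,SE}, int(X∖A)={}, hence cl(A)={W,E,NE,NW,N,S,SE}
∂A: remove int from cl → {E,NE,NW,N,SE}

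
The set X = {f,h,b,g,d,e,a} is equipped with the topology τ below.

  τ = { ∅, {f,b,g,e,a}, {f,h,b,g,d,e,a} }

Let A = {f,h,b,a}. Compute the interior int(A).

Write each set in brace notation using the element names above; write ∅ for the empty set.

∅

opens ⊆ A: ∅; union → int = ∅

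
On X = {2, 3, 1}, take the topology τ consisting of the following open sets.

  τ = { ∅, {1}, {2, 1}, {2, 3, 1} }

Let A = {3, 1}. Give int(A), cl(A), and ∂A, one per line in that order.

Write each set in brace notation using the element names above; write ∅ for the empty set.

interior: largest open inside A is {1} (from ∅, {1})
cl via duality: int({2}) = ∅, so X∖∅ = {2, 3, 1}
cl∖int = {2, 3}

int(A) = {1}
cl(A)  = {2, 3, 1}
∂A     = {2, 3}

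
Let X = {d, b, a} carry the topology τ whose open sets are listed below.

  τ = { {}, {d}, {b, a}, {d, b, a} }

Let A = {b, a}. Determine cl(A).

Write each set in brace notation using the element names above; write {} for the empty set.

{b, a}

X∖A={d}, int(X∖A)={d}, hence cl(A)={b, a}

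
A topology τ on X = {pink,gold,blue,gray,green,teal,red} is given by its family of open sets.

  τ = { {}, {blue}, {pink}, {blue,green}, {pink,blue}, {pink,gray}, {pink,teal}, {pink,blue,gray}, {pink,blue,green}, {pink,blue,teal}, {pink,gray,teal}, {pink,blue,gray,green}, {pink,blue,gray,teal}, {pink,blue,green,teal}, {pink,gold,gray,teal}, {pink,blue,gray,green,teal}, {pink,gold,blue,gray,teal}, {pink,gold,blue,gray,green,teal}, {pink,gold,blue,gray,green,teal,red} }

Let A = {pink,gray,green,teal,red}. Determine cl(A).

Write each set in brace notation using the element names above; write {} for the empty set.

{pink,gold,gray,green,teal,red}

cl via duality: int({gold,blue}) = {blue}, so X∖{blue} = {pink,gold,gray,green,teal,red}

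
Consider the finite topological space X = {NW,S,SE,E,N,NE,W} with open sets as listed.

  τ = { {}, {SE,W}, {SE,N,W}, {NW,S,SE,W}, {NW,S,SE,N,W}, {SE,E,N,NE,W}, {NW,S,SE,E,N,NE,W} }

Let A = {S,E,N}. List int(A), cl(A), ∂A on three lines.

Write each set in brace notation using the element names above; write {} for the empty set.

U open, U⊆A: {}. int(A) = ⋃ = {}
X∖A={NW,SE,NE,W}, int(X∖A)={SE,W}, hence cl(A)={NW,S,E,N,NE}
∂A: remove int from cl → {NW,S,E,N,NE}

int(A) = {}
cl(A)  = {NW,S,E,N,NE}
∂A     = {NW,S,E,N,NE}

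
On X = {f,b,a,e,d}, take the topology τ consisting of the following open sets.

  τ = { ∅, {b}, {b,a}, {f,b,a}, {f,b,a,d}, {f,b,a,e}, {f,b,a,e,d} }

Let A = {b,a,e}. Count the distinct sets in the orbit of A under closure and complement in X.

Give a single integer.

complement {f,d}; its interior ∅; cl(A) = X∖∅ = {f,b,a,e,d}
With k = closure, c = complement:
  1. A     = {b,a,e}
  2. kA    = {f,b,a,e,d}
  3. cA    = {f,d}
  4. ckA   = ∅
  5. kcA   = {f,e,d}
  6. ckcA  = {b,a}
k, c of each give nothing new

6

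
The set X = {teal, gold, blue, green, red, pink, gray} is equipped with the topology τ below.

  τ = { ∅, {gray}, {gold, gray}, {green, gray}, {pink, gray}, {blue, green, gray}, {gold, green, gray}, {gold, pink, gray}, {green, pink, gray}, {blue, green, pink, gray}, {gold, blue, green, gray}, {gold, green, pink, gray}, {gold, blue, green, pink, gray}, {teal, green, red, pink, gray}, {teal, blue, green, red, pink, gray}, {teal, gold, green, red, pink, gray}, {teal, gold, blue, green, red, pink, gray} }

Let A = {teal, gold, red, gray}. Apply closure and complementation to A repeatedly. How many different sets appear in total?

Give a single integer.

closure: X∖int(X∖A) = X∖∅ = {teal, gold, blue, green, red, pink, gray}
Let k=closure and c=complement:
  1. A     = {teal, gold, red, gray}
  2. kA    = {teal, gold, blue, green, red, pink, gray}
  3. cA    = {blue, green, pink}
  4. ckA   = ∅
  5. kcA   = {teal, blue, green, red, pink}
  6. ckcA  = {gold, gray}
— saturated at 6

6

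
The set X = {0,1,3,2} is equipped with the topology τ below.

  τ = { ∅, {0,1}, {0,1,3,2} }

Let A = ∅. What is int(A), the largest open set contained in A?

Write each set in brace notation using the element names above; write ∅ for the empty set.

∅

interior: largest open inside A is ∅ (from ∅)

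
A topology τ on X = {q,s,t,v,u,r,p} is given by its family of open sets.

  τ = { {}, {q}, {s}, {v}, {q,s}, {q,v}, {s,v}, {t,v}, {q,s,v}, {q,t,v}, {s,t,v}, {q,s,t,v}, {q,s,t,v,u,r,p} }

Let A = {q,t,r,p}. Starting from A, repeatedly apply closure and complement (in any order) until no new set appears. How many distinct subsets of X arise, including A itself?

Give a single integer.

cl via duality: int({s,v,u}) = {s,v}, so X∖{s,v} = {q,t,u,r,p}
Write k for closure, c for complement:
  1. A     = {q,t,r,p}
  2. kA    = {q,t,u,r,p}
  3. cA    = {s,v,u}
  4. ckA   = {s,v}
  5. kcA   = {s,t,v,u,r,p}
  6. ckcA  = {q}
  7. kckcA = {q,u,r,p}
  8. ckckcA = {s,t,v}
applying k or c yields no new set

8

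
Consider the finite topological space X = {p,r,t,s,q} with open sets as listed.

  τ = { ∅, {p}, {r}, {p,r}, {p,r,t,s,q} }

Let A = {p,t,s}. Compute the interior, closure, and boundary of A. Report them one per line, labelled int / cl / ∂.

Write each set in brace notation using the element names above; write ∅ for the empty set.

int(A) = {p}
cl(A)  = {p,t,s,q}
∂A     = {t,s,q}

opens ⊆ A: ∅, {p}; union → int = {p}
complement {r,q}; its interior {r}; cl(A) = X∖{r} = {p,t,s,q}
boundary = {p,t,s,q} ∖ {p} = {t,s,q}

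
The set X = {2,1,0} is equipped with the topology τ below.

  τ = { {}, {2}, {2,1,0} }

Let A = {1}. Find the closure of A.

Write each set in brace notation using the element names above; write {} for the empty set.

X∖A={2,0}, int(X∖A)={2}, hence cl(A)={1,0}

{1,0}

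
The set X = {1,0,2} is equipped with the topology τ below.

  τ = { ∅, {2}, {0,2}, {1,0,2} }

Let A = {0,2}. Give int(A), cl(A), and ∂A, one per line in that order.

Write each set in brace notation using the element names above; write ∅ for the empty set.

opens ⊆ A: ∅, {2}, {0,2}; union → int = {0,2}
complement {1}; its interior ∅; cl(A) = X∖∅ = {1,0,2}
boundary = {1,0,2} ∖ {0,2} = {1}

int(A) = {0,2}
cl(A)  = {1,0,2}
∂A     = {1}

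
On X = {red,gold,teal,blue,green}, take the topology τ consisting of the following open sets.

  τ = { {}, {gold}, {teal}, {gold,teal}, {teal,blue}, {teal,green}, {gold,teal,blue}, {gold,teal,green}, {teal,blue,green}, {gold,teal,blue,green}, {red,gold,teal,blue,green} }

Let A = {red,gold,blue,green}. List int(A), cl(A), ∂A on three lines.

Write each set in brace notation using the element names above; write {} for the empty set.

int(A) = {gold}
cl(A)  = {red,gold,blue,green}
∂A     = {red,blue,green}

interior: largest open inside A is {gold} (from {}, {gold})
cl via duality: int({teal}) = {teal}, so X∖{teal} = {red,gold,blue,green}
cl∖int = {red,blue,green}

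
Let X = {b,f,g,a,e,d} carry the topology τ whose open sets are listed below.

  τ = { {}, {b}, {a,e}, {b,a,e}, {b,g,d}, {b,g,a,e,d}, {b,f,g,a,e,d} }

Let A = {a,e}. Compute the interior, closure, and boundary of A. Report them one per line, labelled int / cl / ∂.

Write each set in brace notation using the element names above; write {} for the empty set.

interior: largest open inside A is {a,e} (from {}, {a,e})
cl via duality: int({b,f,g,d}) = {b,g,d}, so X∖{b,g,d} = {f,a,e}
cl∖int = {f}

int(A) = {a,e}
cl(A)  = {f,a,e}
∂A     = {f}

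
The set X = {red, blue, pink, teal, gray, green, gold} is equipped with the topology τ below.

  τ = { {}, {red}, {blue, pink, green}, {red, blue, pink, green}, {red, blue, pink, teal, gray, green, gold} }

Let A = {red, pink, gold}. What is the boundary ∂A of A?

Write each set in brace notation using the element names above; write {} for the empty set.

opens ⊆ A: {}, {red}; union → int = {red}
complement {blue, teal, gray, green}; its interior {}; cl(A) = X∖{} = {red, blue, pink, teal, gray, green, gold}
boundary = {red, blue, pink, teal, gray, green, gold} ∖ {red} = {blue, pink, teal, gray, green, gold}

{blue, pink, teal, gray, green, gold}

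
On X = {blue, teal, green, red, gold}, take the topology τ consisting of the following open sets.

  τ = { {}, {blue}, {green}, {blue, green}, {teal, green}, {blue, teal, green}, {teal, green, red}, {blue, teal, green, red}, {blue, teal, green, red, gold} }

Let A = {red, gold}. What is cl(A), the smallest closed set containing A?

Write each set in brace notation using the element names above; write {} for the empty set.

{red, gold}

closure: X∖int(X∖A) = X∖{blue, teal, green} = {red, gold}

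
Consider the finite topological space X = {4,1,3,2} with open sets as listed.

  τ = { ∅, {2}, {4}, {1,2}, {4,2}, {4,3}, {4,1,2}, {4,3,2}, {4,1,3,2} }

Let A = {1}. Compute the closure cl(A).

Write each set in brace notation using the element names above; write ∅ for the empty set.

cl via duality: int({4,3,2}) = {4,3,2}, so X∖{4,3,2} = {1}

{1}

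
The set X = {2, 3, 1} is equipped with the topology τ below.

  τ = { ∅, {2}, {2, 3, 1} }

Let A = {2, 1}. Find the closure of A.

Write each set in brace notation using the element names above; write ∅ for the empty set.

{2, 3, 1}

cl via duality: int({3}) = ∅, so X∖∅ = {2, 3, 1}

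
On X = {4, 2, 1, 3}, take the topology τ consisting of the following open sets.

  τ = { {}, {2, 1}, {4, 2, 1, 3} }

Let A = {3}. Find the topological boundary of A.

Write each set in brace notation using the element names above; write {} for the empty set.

{4, 3}

U open, U⊆A: {}. int(A) = ⋃ = {}
X∖A={4, 2, 1}, int(X∖A)={2, 1}, hence cl(A)={4, 3}
∂A: remove int from cl → {4, 3}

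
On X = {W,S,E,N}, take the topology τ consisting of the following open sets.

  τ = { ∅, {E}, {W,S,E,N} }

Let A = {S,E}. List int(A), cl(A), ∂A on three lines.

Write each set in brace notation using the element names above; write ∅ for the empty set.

interior: largest open inside A is {E} (from ∅, {E})
cl via duality: int({W,N}) = ∅, so X∖∅ = {W,S,E,N}
cl∖int = {W,S,N}

int(A) = {E}
cl(A)  = {W,S,E,N}
∂A     = {W,S,N}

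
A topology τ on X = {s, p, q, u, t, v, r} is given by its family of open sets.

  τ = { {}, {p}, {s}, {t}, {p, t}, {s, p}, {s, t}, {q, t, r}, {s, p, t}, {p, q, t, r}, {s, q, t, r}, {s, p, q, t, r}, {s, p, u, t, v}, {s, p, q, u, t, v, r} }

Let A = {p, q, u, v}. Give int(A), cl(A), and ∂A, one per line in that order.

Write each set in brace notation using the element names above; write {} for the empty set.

int(A) = {p}
cl(A)  = {p, q, u, v, r}
∂A     = {q, u, v, r}

interior: largest open inside A is {p} (from {}, {p})
cl via duality: int({s, t, r}) = {s, t}, so X∖{s, t} = {p, q, u, v, r}
cl∖int = {q, u, v, r}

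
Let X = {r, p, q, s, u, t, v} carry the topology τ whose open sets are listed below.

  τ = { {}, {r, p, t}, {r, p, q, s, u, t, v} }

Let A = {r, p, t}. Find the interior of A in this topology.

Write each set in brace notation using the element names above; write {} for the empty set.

open subsets of A: {}, {r, p, t}; so int(A) = {r, p, t}

{r, p, t}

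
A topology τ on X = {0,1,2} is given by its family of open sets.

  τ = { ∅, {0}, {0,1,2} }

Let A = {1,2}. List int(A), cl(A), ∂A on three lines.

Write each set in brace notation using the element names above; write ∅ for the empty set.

opens ⊆ A: ∅; union → int = ∅
complement {0}; its interior {0}; cl(A) = X∖{0} = {1,2}
boundary = {1,2} ∖ ∅ = {1,2}

int(A) = ∅
cl(A)  = {1,2}
∂A     = {1,2}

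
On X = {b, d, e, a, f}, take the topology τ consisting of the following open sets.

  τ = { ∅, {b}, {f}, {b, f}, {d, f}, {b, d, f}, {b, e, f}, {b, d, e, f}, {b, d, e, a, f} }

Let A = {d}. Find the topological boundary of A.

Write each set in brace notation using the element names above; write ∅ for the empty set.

{d, a}

interior: largest open inside A is ∅ (from ∅)
cl via duality: int({b, e, a, f}) = {b, e, f}, so X∖{b, e, f} = {d, a}
cl∖int = {d, a}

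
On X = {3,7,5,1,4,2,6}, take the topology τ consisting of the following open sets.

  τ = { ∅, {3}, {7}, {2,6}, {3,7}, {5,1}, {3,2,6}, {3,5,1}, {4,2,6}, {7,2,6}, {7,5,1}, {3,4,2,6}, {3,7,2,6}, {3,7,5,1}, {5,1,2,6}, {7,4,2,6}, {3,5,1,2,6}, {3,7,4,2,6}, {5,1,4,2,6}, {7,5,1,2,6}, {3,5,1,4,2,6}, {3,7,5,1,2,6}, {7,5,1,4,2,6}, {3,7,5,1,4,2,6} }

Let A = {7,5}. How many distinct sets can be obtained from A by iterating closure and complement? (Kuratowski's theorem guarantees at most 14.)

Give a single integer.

6

X∖A={3,1,4,2,6}, int(X∖A)={3,4,2,6}, hence cl(A)={7,5,1}
Orbit (k=closure, c=complement):
  1. A     = {7,5}
  2. kA    = {7,5,1}
  3. cA    = {3,1,4,2,6}
  4. ckA   = {3,4,2,6}
  5. kcA   = {3,5,1,4,2,6}
  6. ckcA  = {7}
(closed under both — stop)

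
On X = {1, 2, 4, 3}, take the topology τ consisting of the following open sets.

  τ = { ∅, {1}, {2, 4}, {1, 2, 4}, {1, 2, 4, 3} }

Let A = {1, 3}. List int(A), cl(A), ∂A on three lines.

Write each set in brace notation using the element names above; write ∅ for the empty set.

int(A) = {1}
cl(A)  = {1, 3}
∂A     = {3}

open subsets of A: ∅, {1}; so int(A) = {1}
closure: X∖int(X∖A) = X∖{2, 4} = {1, 3}
∂A = {1, 3} minus {1} = {3}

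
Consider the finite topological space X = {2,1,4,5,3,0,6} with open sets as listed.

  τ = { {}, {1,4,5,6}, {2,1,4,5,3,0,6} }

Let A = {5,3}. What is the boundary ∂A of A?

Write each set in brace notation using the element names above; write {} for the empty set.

U open, U⊆A: {}. int(A) = ⋃ = {}
X∖A={2,1,4,0,6}, int(X∖A)={}, hence cl(A)={2,1,4,5,3,0,6}
∂A: remove int from cl → {2,1,4,5,3,0,6}

{2,1,4,5,3,0,6}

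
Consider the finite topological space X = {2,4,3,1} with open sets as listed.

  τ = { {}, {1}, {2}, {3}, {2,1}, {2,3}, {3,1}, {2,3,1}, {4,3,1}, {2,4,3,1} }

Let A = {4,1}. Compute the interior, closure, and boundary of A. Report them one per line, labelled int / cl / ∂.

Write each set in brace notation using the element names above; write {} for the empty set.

U open, U⊆A: {}, {1}. int(A) = ⋃ = {1}
X∖A={2,3}, int(X∖A)={2,3}, hence cl(A)={4,1}
∂A: remove int from cl → {4}

int(A) = {1}
cl(A)  = {4,1}
∂A     = {4}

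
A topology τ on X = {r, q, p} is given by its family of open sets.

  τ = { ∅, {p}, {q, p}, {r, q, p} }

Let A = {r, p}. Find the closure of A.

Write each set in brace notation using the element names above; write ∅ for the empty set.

cl via duality: int({q}) = ∅, so X∖∅ = {r, q, p}

{r, q, p}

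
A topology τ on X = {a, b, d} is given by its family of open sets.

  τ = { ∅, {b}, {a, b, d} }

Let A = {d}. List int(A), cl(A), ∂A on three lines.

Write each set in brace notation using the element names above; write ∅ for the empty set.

opens ⊆ A: ∅; union → int = ∅
complement {a, b}; its interior {b}; cl(A) = X∖{b} = {a, d}
boundary = {a, d} ∖ ∅ = {a, d}

int(A) = ∅
cl(A)  = {a, d}
∂A     = {a, d}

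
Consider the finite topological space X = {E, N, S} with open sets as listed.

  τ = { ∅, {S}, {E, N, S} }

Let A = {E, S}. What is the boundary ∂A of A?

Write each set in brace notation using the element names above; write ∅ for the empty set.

{E, N}

U open, U⊆A: ∅, {S}. int(A) = ⋃ = {S}
X∖A={N}, int(X∖A)=∅, hence cl(A)={E, N, S}
∂A: remove int from cl → {E, N}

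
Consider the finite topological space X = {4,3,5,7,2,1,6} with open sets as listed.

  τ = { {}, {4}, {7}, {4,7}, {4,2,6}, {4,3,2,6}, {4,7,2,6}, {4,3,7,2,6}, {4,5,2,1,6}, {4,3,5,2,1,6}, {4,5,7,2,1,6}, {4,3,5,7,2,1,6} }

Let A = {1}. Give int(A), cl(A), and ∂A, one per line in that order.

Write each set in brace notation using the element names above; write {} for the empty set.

int(A) = {}
cl(A)  = {5,1}
∂A     = {5,1}

U open, U⊆A: {}. int(A) = ⋃ = {}
X∖A={4,3,5,7,2,6}, int(X∖A)={4,3,7,2,6}, hence cl(A)={5,1}
∂A: remove int from cl → {5,1}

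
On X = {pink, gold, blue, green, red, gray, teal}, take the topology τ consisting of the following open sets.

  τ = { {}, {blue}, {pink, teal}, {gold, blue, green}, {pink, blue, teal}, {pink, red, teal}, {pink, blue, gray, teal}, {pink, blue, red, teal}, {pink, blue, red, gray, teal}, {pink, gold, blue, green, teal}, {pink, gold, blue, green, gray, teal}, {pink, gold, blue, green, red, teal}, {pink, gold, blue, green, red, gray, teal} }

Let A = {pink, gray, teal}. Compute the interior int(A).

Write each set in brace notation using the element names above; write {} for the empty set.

{pink, teal}

interior: largest open inside A is {pink, teal} (from {}, {pink, teal})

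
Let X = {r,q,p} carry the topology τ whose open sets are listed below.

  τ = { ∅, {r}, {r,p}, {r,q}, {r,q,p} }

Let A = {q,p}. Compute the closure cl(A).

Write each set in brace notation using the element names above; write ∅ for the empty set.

{q,p}

closure: X∖int(X∖A) = X∖{r} = {q,p}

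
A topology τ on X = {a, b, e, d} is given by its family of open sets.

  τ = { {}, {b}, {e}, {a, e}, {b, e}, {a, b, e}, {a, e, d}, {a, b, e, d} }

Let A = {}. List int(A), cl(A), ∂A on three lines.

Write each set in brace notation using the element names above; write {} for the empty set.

int(A) = {}
cl(A)  = {}
∂A     = {}

open subsets of A: {}; so int(A) = {}
closure: X∖int(X∖A) = X∖{a, b, e, d} = {}
∂A = {} minus {} = {}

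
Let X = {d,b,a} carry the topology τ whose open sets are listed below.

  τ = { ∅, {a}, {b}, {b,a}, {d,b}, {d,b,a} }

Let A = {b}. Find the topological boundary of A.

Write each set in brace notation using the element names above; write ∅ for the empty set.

interior: largest open inside A is {b} (from ∅, {b})
cl via duality: int({d,a}) = {a}, so X∖{a} = {d,b}
cl∖int = {d}

{d}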